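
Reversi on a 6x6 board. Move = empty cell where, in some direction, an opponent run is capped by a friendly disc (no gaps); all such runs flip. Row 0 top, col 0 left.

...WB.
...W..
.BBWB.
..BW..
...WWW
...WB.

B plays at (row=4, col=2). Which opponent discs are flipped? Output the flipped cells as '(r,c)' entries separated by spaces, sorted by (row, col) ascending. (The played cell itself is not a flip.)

Dir NW: first cell '.' (not opp) -> no flip
Dir N: first cell 'B' (not opp) -> no flip
Dir NE: opp run (3,3) capped by B -> flip
Dir W: first cell '.' (not opp) -> no flip
Dir E: opp run (4,3) (4,4) (4,5), next=edge -> no flip
Dir SW: first cell '.' (not opp) -> no flip
Dir S: first cell '.' (not opp) -> no flip
Dir SE: opp run (5,3), next=edge -> no flip

Answer: (3,3)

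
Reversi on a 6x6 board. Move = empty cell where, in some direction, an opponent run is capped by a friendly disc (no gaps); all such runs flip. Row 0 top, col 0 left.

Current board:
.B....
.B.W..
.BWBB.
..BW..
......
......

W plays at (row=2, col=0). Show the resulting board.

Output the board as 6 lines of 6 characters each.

Answer: .B....
.B.W..
WWWBB.
..BW..
......
......

Derivation:
Place W at (2,0); scan 8 dirs for brackets.
Dir NW: edge -> no flip
Dir N: first cell '.' (not opp) -> no flip
Dir NE: opp run (1,1), next='.' -> no flip
Dir W: edge -> no flip
Dir E: opp run (2,1) capped by W -> flip
Dir SW: edge -> no flip
Dir S: first cell '.' (not opp) -> no flip
Dir SE: first cell '.' (not opp) -> no flip
All flips: (2,1)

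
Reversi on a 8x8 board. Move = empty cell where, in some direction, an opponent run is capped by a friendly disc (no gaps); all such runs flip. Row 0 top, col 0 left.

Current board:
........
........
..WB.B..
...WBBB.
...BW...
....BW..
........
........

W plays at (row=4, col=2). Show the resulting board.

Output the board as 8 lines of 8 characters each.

Place W at (4,2); scan 8 dirs for brackets.
Dir NW: first cell '.' (not opp) -> no flip
Dir N: first cell '.' (not opp) -> no flip
Dir NE: first cell 'W' (not opp) -> no flip
Dir W: first cell '.' (not opp) -> no flip
Dir E: opp run (4,3) capped by W -> flip
Dir SW: first cell '.' (not opp) -> no flip
Dir S: first cell '.' (not opp) -> no flip
Dir SE: first cell '.' (not opp) -> no flip
All flips: (4,3)

Answer: ........
........
..WB.B..
...WBBB.
..WWW...
....BW..
........
........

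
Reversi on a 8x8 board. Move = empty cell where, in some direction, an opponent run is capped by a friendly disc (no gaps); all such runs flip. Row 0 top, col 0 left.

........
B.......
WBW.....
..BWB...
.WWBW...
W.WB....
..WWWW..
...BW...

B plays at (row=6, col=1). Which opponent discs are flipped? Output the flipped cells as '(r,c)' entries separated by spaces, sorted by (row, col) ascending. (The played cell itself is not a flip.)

Answer: (5,2)

Derivation:
Dir NW: opp run (5,0), next=edge -> no flip
Dir N: first cell '.' (not opp) -> no flip
Dir NE: opp run (5,2) capped by B -> flip
Dir W: first cell '.' (not opp) -> no flip
Dir E: opp run (6,2) (6,3) (6,4) (6,5), next='.' -> no flip
Dir SW: first cell '.' (not opp) -> no flip
Dir S: first cell '.' (not opp) -> no flip
Dir SE: first cell '.' (not opp) -> no flip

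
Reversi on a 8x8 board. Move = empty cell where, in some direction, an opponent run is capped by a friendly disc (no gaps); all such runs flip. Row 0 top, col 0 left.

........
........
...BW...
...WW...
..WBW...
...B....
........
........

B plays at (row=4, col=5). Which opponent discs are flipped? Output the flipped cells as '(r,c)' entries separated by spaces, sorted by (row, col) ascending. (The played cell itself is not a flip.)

Dir NW: opp run (3,4) capped by B -> flip
Dir N: first cell '.' (not opp) -> no flip
Dir NE: first cell '.' (not opp) -> no flip
Dir W: opp run (4,4) capped by B -> flip
Dir E: first cell '.' (not opp) -> no flip
Dir SW: first cell '.' (not opp) -> no flip
Dir S: first cell '.' (not opp) -> no flip
Dir SE: first cell '.' (not opp) -> no flip

Answer: (3,4) (4,4)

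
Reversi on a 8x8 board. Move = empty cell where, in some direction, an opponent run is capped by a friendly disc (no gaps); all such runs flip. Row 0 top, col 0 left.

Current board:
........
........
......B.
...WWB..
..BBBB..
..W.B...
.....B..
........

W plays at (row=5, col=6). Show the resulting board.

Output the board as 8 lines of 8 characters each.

Answer: ........
........
......B.
...WWB..
..BBBW..
..W.B.W.
.....B..
........

Derivation:
Place W at (5,6); scan 8 dirs for brackets.
Dir NW: opp run (4,5) capped by W -> flip
Dir N: first cell '.' (not opp) -> no flip
Dir NE: first cell '.' (not opp) -> no flip
Dir W: first cell '.' (not opp) -> no flip
Dir E: first cell '.' (not opp) -> no flip
Dir SW: opp run (6,5), next='.' -> no flip
Dir S: first cell '.' (not opp) -> no flip
Dir SE: first cell '.' (not opp) -> no flip
All flips: (4,5)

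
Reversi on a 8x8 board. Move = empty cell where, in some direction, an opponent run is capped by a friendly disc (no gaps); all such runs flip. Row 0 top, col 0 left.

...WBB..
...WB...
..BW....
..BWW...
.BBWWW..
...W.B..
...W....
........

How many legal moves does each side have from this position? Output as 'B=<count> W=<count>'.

Answer: B=7 W=11

Derivation:
-- B to move --
(0,2): flips 1 -> legal
(1,2): flips 1 -> legal
(2,4): flips 2 -> legal
(2,5): no bracket -> illegal
(3,5): flips 3 -> legal
(3,6): no bracket -> illegal
(4,6): flips 3 -> legal
(5,2): no bracket -> illegal
(5,4): flips 1 -> legal
(5,6): no bracket -> illegal
(6,2): no bracket -> illegal
(6,4): flips 1 -> legal
(7,2): no bracket -> illegal
(7,3): no bracket -> illegal
(7,4): no bracket -> illegal
B mobility = 7
-- W to move --
(0,6): flips 2 -> legal
(1,1): flips 1 -> legal
(1,2): no bracket -> illegal
(1,5): flips 1 -> legal
(1,6): no bracket -> illegal
(2,1): flips 2 -> legal
(2,4): no bracket -> illegal
(2,5): flips 1 -> legal
(3,0): no bracket -> illegal
(3,1): flips 3 -> legal
(4,0): flips 2 -> legal
(4,6): no bracket -> illegal
(5,0): flips 2 -> legal
(5,1): flips 1 -> legal
(5,2): no bracket -> illegal
(5,4): no bracket -> illegal
(5,6): no bracket -> illegal
(6,4): no bracket -> illegal
(6,5): flips 1 -> legal
(6,6): flips 1 -> legal
W mobility = 11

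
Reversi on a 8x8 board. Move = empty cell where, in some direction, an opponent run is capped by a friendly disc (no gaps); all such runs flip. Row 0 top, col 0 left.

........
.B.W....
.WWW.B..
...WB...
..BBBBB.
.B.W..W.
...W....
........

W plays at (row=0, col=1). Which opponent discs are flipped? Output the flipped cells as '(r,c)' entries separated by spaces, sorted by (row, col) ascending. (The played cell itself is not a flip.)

Answer: (1,1)

Derivation:
Dir NW: edge -> no flip
Dir N: edge -> no flip
Dir NE: edge -> no flip
Dir W: first cell '.' (not opp) -> no flip
Dir E: first cell '.' (not opp) -> no flip
Dir SW: first cell '.' (not opp) -> no flip
Dir S: opp run (1,1) capped by W -> flip
Dir SE: first cell '.' (not opp) -> no flip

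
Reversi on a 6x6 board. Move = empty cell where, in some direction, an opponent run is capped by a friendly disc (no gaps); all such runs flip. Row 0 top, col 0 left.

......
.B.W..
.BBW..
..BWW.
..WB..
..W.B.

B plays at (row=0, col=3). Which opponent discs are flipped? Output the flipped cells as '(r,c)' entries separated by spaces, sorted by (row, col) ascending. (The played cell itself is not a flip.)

Dir NW: edge -> no flip
Dir N: edge -> no flip
Dir NE: edge -> no flip
Dir W: first cell '.' (not opp) -> no flip
Dir E: first cell '.' (not opp) -> no flip
Dir SW: first cell '.' (not opp) -> no flip
Dir S: opp run (1,3) (2,3) (3,3) capped by B -> flip
Dir SE: first cell '.' (not opp) -> no flip

Answer: (1,3) (2,3) (3,3)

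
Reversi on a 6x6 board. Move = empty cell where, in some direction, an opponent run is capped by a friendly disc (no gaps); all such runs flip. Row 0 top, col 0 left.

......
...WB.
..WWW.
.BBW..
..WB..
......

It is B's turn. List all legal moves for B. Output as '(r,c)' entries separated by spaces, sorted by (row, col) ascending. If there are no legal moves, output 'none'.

Answer: (0,3) (0,4) (1,2) (3,4) (4,1) (5,2) (5,3)

Derivation:
(0,2): no bracket -> illegal
(0,3): flips 3 -> legal
(0,4): flips 2 -> legal
(1,1): no bracket -> illegal
(1,2): flips 2 -> legal
(1,5): no bracket -> illegal
(2,1): no bracket -> illegal
(2,5): no bracket -> illegal
(3,4): flips 2 -> legal
(3,5): no bracket -> illegal
(4,1): flips 1 -> legal
(4,4): no bracket -> illegal
(5,1): no bracket -> illegal
(5,2): flips 1 -> legal
(5,3): flips 1 -> legal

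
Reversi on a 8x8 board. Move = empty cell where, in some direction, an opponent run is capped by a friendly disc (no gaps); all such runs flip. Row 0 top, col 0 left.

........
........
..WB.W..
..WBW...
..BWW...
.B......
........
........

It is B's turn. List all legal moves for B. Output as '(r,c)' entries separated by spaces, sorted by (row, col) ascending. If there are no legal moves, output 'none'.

Answer: (1,1) (1,2) (2,1) (3,1) (3,5) (4,1) (4,5) (5,3) (5,5)

Derivation:
(1,1): flips 1 -> legal
(1,2): flips 2 -> legal
(1,3): no bracket -> illegal
(1,4): no bracket -> illegal
(1,5): no bracket -> illegal
(1,6): no bracket -> illegal
(2,1): flips 1 -> legal
(2,4): no bracket -> illegal
(2,6): no bracket -> illegal
(3,1): flips 1 -> legal
(3,5): flips 1 -> legal
(3,6): no bracket -> illegal
(4,1): flips 1 -> legal
(4,5): flips 3 -> legal
(5,2): no bracket -> illegal
(5,3): flips 1 -> legal
(5,4): no bracket -> illegal
(5,5): flips 1 -> legal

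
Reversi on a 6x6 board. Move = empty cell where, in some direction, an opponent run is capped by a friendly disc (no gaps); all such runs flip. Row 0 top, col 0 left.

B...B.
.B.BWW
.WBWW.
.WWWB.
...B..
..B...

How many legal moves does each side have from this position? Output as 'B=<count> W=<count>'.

-- B to move --
(0,3): no bracket -> illegal
(0,5): no bracket -> illegal
(1,0): flips 2 -> legal
(1,2): flips 1 -> legal
(2,0): flips 1 -> legal
(2,5): flips 2 -> legal
(3,0): flips 3 -> legal
(3,5): flips 1 -> legal
(4,0): flips 1 -> legal
(4,1): flips 2 -> legal
(4,2): flips 1 -> legal
(4,4): flips 1 -> legal
B mobility = 10
-- W to move --
(0,1): flips 1 -> legal
(0,2): flips 1 -> legal
(0,3): flips 1 -> legal
(0,5): no bracket -> illegal
(1,0): no bracket -> illegal
(1,2): flips 2 -> legal
(2,0): no bracket -> illegal
(2,5): no bracket -> illegal
(3,5): flips 1 -> legal
(4,1): no bracket -> illegal
(4,2): no bracket -> illegal
(4,4): flips 1 -> legal
(4,5): flips 1 -> legal
(5,1): no bracket -> illegal
(5,3): flips 1 -> legal
(5,4): flips 1 -> legal
W mobility = 9

Answer: B=10 W=9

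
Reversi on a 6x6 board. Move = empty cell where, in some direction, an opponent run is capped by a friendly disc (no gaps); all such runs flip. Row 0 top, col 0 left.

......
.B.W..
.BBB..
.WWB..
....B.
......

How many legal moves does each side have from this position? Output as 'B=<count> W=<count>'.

-- B to move --
(0,2): no bracket -> illegal
(0,3): flips 1 -> legal
(0,4): flips 1 -> legal
(1,2): no bracket -> illegal
(1,4): no bracket -> illegal
(2,0): no bracket -> illegal
(2,4): no bracket -> illegal
(3,0): flips 2 -> legal
(4,0): flips 1 -> legal
(4,1): flips 2 -> legal
(4,2): flips 1 -> legal
(4,3): flips 1 -> legal
B mobility = 7
-- W to move --
(0,0): no bracket -> illegal
(0,1): flips 2 -> legal
(0,2): no bracket -> illegal
(1,0): flips 1 -> legal
(1,2): flips 1 -> legal
(1,4): flips 1 -> legal
(2,0): no bracket -> illegal
(2,4): no bracket -> illegal
(3,0): no bracket -> illegal
(3,4): flips 1 -> legal
(3,5): no bracket -> illegal
(4,2): no bracket -> illegal
(4,3): flips 2 -> legal
(4,5): no bracket -> illegal
(5,3): no bracket -> illegal
(5,4): no bracket -> illegal
(5,5): no bracket -> illegal
W mobility = 6

Answer: B=7 W=6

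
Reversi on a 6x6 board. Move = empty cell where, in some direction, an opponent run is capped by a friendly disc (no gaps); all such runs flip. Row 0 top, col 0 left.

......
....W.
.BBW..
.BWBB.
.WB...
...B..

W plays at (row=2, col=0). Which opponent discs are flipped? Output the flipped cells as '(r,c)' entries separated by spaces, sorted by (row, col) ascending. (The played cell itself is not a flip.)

Dir NW: edge -> no flip
Dir N: first cell '.' (not opp) -> no flip
Dir NE: first cell '.' (not opp) -> no flip
Dir W: edge -> no flip
Dir E: opp run (2,1) (2,2) capped by W -> flip
Dir SW: edge -> no flip
Dir S: first cell '.' (not opp) -> no flip
Dir SE: opp run (3,1) (4,2) (5,3), next=edge -> no flip

Answer: (2,1) (2,2)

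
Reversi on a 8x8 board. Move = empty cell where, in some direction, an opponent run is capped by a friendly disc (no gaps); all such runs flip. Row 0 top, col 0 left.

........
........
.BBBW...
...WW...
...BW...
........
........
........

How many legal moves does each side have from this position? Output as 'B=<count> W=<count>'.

-- B to move --
(1,3): no bracket -> illegal
(1,4): no bracket -> illegal
(1,5): no bracket -> illegal
(2,5): flips 2 -> legal
(3,2): no bracket -> illegal
(3,5): no bracket -> illegal
(4,2): no bracket -> illegal
(4,5): flips 2 -> legal
(5,3): no bracket -> illegal
(5,4): no bracket -> illegal
(5,5): flips 2 -> legal
B mobility = 3
-- W to move --
(1,0): no bracket -> illegal
(1,1): flips 1 -> legal
(1,2): flips 1 -> legal
(1,3): flips 1 -> legal
(1,4): no bracket -> illegal
(2,0): flips 3 -> legal
(3,0): no bracket -> illegal
(3,1): no bracket -> illegal
(3,2): no bracket -> illegal
(4,2): flips 1 -> legal
(5,2): flips 1 -> legal
(5,3): flips 1 -> legal
(5,4): no bracket -> illegal
W mobility = 7

Answer: B=3 W=7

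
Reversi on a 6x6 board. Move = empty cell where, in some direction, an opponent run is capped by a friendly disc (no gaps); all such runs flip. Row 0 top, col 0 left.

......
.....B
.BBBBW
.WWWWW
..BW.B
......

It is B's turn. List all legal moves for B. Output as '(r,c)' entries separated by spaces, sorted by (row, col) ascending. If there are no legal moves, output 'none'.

(1,4): no bracket -> illegal
(2,0): flips 1 -> legal
(3,0): no bracket -> illegal
(4,0): flips 1 -> legal
(4,1): flips 2 -> legal
(4,4): flips 3 -> legal
(5,2): no bracket -> illegal
(5,3): flips 2 -> legal
(5,4): flips 2 -> legal

Answer: (2,0) (4,0) (4,1) (4,4) (5,3) (5,4)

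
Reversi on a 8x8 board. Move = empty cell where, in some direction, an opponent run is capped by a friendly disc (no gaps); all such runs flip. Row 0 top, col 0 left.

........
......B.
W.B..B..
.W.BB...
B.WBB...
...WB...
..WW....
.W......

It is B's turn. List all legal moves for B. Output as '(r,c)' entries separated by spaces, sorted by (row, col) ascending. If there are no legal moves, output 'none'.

Answer: (4,1) (5,1) (5,2) (7,2) (7,3)

Derivation:
(1,0): no bracket -> illegal
(1,1): no bracket -> illegal
(2,1): no bracket -> illegal
(3,0): no bracket -> illegal
(3,2): no bracket -> illegal
(4,1): flips 1 -> legal
(5,1): flips 1 -> legal
(5,2): flips 1 -> legal
(6,0): no bracket -> illegal
(6,1): no bracket -> illegal
(6,4): no bracket -> illegal
(7,0): no bracket -> illegal
(7,2): flips 1 -> legal
(7,3): flips 2 -> legal
(7,4): no bracket -> illegal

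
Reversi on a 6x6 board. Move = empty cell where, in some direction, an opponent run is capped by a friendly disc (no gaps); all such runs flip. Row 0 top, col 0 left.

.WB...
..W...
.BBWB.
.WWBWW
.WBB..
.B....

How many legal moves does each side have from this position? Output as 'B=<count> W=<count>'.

Answer: B=8 W=12

Derivation:
-- B to move --
(0,0): flips 1 -> legal
(0,3): flips 1 -> legal
(1,0): no bracket -> illegal
(1,1): no bracket -> illegal
(1,3): flips 1 -> legal
(1,4): no bracket -> illegal
(2,0): flips 1 -> legal
(2,5): flips 1 -> legal
(3,0): flips 2 -> legal
(4,0): flips 2 -> legal
(4,4): flips 1 -> legal
(4,5): no bracket -> illegal
(5,0): no bracket -> illegal
(5,2): no bracket -> illegal
B mobility = 8
-- W to move --
(0,3): flips 1 -> legal
(1,0): flips 1 -> legal
(1,1): flips 1 -> legal
(1,3): flips 2 -> legal
(1,4): flips 1 -> legal
(1,5): no bracket -> illegal
(2,0): flips 2 -> legal
(2,5): flips 1 -> legal
(3,0): flips 1 -> legal
(4,0): no bracket -> illegal
(4,4): flips 2 -> legal
(5,0): no bracket -> illegal
(5,2): flips 2 -> legal
(5,3): flips 3 -> legal
(5,4): flips 1 -> legal
W mobility = 12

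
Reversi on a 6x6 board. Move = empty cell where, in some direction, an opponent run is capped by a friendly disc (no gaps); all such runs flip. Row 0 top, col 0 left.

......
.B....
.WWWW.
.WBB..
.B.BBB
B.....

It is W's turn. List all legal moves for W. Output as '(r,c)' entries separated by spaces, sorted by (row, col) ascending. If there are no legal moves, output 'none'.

Answer: (0,0) (0,1) (3,4) (4,2) (5,1) (5,3) (5,4) (5,5)

Derivation:
(0,0): flips 1 -> legal
(0,1): flips 1 -> legal
(0,2): no bracket -> illegal
(1,0): no bracket -> illegal
(1,2): no bracket -> illegal
(2,0): no bracket -> illegal
(3,0): no bracket -> illegal
(3,4): flips 2 -> legal
(3,5): no bracket -> illegal
(4,0): no bracket -> illegal
(4,2): flips 2 -> legal
(5,1): flips 1 -> legal
(5,2): no bracket -> illegal
(5,3): flips 2 -> legal
(5,4): flips 2 -> legal
(5,5): flips 2 -> legal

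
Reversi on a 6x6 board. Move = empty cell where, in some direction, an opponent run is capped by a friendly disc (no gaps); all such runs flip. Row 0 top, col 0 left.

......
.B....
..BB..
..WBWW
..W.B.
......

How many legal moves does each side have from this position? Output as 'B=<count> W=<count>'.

-- B to move --
(2,1): no bracket -> illegal
(2,4): flips 1 -> legal
(2,5): no bracket -> illegal
(3,1): flips 1 -> legal
(4,1): flips 1 -> legal
(4,3): no bracket -> illegal
(4,5): flips 1 -> legal
(5,1): flips 1 -> legal
(5,2): flips 2 -> legal
(5,3): no bracket -> illegal
B mobility = 6
-- W to move --
(0,0): no bracket -> illegal
(0,1): no bracket -> illegal
(0,2): no bracket -> illegal
(1,0): no bracket -> illegal
(1,2): flips 2 -> legal
(1,3): no bracket -> illegal
(1,4): flips 1 -> legal
(2,0): no bracket -> illegal
(2,1): no bracket -> illegal
(2,4): flips 1 -> legal
(3,1): no bracket -> illegal
(4,3): no bracket -> illegal
(4,5): no bracket -> illegal
(5,3): flips 1 -> legal
(5,4): flips 1 -> legal
(5,5): no bracket -> illegal
W mobility = 5

Answer: B=6 W=5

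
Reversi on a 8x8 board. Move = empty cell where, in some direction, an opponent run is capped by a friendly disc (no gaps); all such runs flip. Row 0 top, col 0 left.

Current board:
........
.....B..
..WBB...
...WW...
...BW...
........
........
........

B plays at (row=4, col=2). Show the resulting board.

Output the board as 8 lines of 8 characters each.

Place B at (4,2); scan 8 dirs for brackets.
Dir NW: first cell '.' (not opp) -> no flip
Dir N: first cell '.' (not opp) -> no flip
Dir NE: opp run (3,3) capped by B -> flip
Dir W: first cell '.' (not opp) -> no flip
Dir E: first cell 'B' (not opp) -> no flip
Dir SW: first cell '.' (not opp) -> no flip
Dir S: first cell '.' (not opp) -> no flip
Dir SE: first cell '.' (not opp) -> no flip
All flips: (3,3)

Answer: ........
.....B..
..WBB...
...BW...
..BBW...
........
........
........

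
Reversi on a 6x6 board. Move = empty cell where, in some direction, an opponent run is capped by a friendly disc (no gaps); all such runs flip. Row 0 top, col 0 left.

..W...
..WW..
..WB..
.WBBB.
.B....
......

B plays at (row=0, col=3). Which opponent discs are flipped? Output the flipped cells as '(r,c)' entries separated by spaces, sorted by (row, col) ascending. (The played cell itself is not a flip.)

Answer: (1,3)

Derivation:
Dir NW: edge -> no flip
Dir N: edge -> no flip
Dir NE: edge -> no flip
Dir W: opp run (0,2), next='.' -> no flip
Dir E: first cell '.' (not opp) -> no flip
Dir SW: opp run (1,2), next='.' -> no flip
Dir S: opp run (1,3) capped by B -> flip
Dir SE: first cell '.' (not opp) -> no flip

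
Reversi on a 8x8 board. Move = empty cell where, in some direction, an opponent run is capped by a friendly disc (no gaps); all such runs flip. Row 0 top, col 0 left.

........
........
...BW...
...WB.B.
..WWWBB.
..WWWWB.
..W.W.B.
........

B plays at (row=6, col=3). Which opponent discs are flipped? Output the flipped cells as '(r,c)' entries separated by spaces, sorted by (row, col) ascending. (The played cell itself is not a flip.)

Dir NW: opp run (5,2), next='.' -> no flip
Dir N: opp run (5,3) (4,3) (3,3) capped by B -> flip
Dir NE: opp run (5,4) capped by B -> flip
Dir W: opp run (6,2), next='.' -> no flip
Dir E: opp run (6,4), next='.' -> no flip
Dir SW: first cell '.' (not opp) -> no flip
Dir S: first cell '.' (not opp) -> no flip
Dir SE: first cell '.' (not opp) -> no flip

Answer: (3,3) (4,3) (5,3) (5,4)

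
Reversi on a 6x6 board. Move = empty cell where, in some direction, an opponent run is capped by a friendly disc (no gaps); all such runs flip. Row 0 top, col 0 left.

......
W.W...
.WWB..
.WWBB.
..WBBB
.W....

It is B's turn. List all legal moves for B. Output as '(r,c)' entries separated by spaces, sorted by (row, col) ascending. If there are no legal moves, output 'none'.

Answer: (0,1) (1,1) (2,0) (3,0) (4,1)

Derivation:
(0,0): no bracket -> illegal
(0,1): flips 1 -> legal
(0,2): no bracket -> illegal
(0,3): no bracket -> illegal
(1,1): flips 1 -> legal
(1,3): no bracket -> illegal
(2,0): flips 2 -> legal
(3,0): flips 2 -> legal
(4,0): no bracket -> illegal
(4,1): flips 2 -> legal
(5,0): no bracket -> illegal
(5,2): no bracket -> illegal
(5,3): no bracket -> illegal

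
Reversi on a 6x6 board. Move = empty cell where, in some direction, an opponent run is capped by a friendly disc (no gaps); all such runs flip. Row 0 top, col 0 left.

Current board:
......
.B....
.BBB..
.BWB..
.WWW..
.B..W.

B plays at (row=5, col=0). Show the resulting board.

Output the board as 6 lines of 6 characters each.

Place B at (5,0); scan 8 dirs for brackets.
Dir NW: edge -> no flip
Dir N: first cell '.' (not opp) -> no flip
Dir NE: opp run (4,1) (3,2) capped by B -> flip
Dir W: edge -> no flip
Dir E: first cell 'B' (not opp) -> no flip
Dir SW: edge -> no flip
Dir S: edge -> no flip
Dir SE: edge -> no flip
All flips: (3,2) (4,1)

Answer: ......
.B....
.BBB..
.BBB..
.BWW..
BB..W.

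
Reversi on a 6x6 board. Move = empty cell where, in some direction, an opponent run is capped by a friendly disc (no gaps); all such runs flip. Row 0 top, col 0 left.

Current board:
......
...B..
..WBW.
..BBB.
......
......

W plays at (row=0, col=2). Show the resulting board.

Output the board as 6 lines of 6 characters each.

Answer: ..W...
...W..
..WBW.
..BBB.
......
......

Derivation:
Place W at (0,2); scan 8 dirs for brackets.
Dir NW: edge -> no flip
Dir N: edge -> no flip
Dir NE: edge -> no flip
Dir W: first cell '.' (not opp) -> no flip
Dir E: first cell '.' (not opp) -> no flip
Dir SW: first cell '.' (not opp) -> no flip
Dir S: first cell '.' (not opp) -> no flip
Dir SE: opp run (1,3) capped by W -> flip
All flips: (1,3)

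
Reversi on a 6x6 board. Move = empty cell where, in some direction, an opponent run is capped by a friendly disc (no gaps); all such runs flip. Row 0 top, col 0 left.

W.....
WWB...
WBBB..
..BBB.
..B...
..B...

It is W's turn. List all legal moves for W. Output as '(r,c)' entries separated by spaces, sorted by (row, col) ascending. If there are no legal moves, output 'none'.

(0,1): no bracket -> illegal
(0,2): no bracket -> illegal
(0,3): no bracket -> illegal
(1,3): flips 1 -> legal
(1,4): no bracket -> illegal
(2,4): flips 3 -> legal
(2,5): no bracket -> illegal
(3,0): no bracket -> illegal
(3,1): flips 1 -> legal
(3,5): no bracket -> illegal
(4,1): no bracket -> illegal
(4,3): flips 2 -> legal
(4,4): flips 2 -> legal
(4,5): no bracket -> illegal
(5,1): no bracket -> illegal
(5,3): no bracket -> illegal

Answer: (1,3) (2,4) (3,1) (4,3) (4,4)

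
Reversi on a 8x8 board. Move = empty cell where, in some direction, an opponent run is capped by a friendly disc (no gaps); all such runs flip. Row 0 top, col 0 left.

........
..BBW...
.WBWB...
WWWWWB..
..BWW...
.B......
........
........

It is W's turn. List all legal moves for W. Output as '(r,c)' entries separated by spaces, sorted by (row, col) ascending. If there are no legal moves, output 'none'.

Answer: (0,1) (0,2) (0,3) (0,4) (1,1) (1,5) (2,5) (2,6) (3,6) (4,1) (5,2) (5,3) (6,0)

Derivation:
(0,1): flips 1 -> legal
(0,2): flips 2 -> legal
(0,3): flips 2 -> legal
(0,4): flips 2 -> legal
(1,1): flips 3 -> legal
(1,5): flips 1 -> legal
(2,5): flips 1 -> legal
(2,6): flips 1 -> legal
(3,6): flips 1 -> legal
(4,0): no bracket -> illegal
(4,1): flips 1 -> legal
(4,5): no bracket -> illegal
(4,6): no bracket -> illegal
(5,0): no bracket -> illegal
(5,2): flips 1 -> legal
(5,3): flips 1 -> legal
(6,0): flips 2 -> legal
(6,1): no bracket -> illegal
(6,2): no bracket -> illegal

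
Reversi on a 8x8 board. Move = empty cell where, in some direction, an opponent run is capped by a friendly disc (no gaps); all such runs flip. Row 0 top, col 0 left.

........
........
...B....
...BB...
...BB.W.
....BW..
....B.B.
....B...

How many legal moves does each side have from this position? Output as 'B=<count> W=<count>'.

-- B to move --
(3,5): no bracket -> illegal
(3,6): no bracket -> illegal
(3,7): flips 2 -> legal
(4,5): no bracket -> illegal
(4,7): no bracket -> illegal
(5,6): flips 1 -> legal
(5,7): no bracket -> illegal
(6,5): no bracket -> illegal
B mobility = 2
-- W to move --
(1,2): no bracket -> illegal
(1,3): no bracket -> illegal
(1,4): no bracket -> illegal
(2,2): flips 2 -> legal
(2,4): no bracket -> illegal
(2,5): no bracket -> illegal
(3,2): no bracket -> illegal
(3,5): no bracket -> illegal
(4,2): no bracket -> illegal
(4,5): no bracket -> illegal
(5,2): no bracket -> illegal
(5,3): flips 1 -> legal
(5,6): no bracket -> illegal
(5,7): no bracket -> illegal
(6,3): no bracket -> illegal
(6,5): no bracket -> illegal
(6,7): no bracket -> illegal
(7,3): flips 1 -> legal
(7,5): no bracket -> illegal
(7,6): no bracket -> illegal
(7,7): flips 1 -> legal
W mobility = 4

Answer: B=2 W=4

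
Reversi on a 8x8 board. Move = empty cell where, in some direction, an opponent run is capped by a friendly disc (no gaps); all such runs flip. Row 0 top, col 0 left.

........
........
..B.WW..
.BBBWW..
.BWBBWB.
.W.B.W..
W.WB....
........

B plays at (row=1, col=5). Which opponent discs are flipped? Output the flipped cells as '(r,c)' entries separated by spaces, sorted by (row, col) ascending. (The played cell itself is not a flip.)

Answer: (2,4)

Derivation:
Dir NW: first cell '.' (not opp) -> no flip
Dir N: first cell '.' (not opp) -> no flip
Dir NE: first cell '.' (not opp) -> no flip
Dir W: first cell '.' (not opp) -> no flip
Dir E: first cell '.' (not opp) -> no flip
Dir SW: opp run (2,4) capped by B -> flip
Dir S: opp run (2,5) (3,5) (4,5) (5,5), next='.' -> no flip
Dir SE: first cell '.' (not opp) -> no flip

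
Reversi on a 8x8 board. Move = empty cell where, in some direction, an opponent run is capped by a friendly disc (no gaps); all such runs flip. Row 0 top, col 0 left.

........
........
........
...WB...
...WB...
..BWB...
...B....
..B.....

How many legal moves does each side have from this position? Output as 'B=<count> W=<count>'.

-- B to move --
(2,2): flips 1 -> legal
(2,3): flips 3 -> legal
(2,4): no bracket -> illegal
(3,2): flips 2 -> legal
(4,2): flips 1 -> legal
(6,2): flips 1 -> legal
(6,4): no bracket -> illegal
B mobility = 5
-- W to move --
(2,3): no bracket -> illegal
(2,4): no bracket -> illegal
(2,5): flips 1 -> legal
(3,5): flips 2 -> legal
(4,1): no bracket -> illegal
(4,2): no bracket -> illegal
(4,5): flips 1 -> legal
(5,1): flips 1 -> legal
(5,5): flips 2 -> legal
(6,1): flips 1 -> legal
(6,2): no bracket -> illegal
(6,4): no bracket -> illegal
(6,5): flips 1 -> legal
(7,1): no bracket -> illegal
(7,3): flips 1 -> legal
(7,4): no bracket -> illegal
W mobility = 8

Answer: B=5 W=8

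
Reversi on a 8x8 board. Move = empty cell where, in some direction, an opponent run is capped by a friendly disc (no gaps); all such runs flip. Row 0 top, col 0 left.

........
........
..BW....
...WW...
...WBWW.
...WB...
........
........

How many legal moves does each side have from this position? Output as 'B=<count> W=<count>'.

-- B to move --
(1,2): no bracket -> illegal
(1,3): no bracket -> illegal
(1,4): no bracket -> illegal
(2,4): flips 2 -> legal
(2,5): no bracket -> illegal
(3,2): flips 1 -> legal
(3,5): no bracket -> illegal
(3,6): flips 1 -> legal
(3,7): no bracket -> illegal
(4,2): flips 1 -> legal
(4,7): flips 2 -> legal
(5,2): flips 1 -> legal
(5,5): no bracket -> illegal
(5,6): no bracket -> illegal
(5,7): no bracket -> illegal
(6,2): flips 1 -> legal
(6,3): no bracket -> illegal
(6,4): no bracket -> illegal
B mobility = 7
-- W to move --
(1,1): flips 1 -> legal
(1,2): no bracket -> illegal
(1,3): no bracket -> illegal
(2,1): flips 1 -> legal
(3,1): no bracket -> illegal
(3,2): no bracket -> illegal
(3,5): flips 1 -> legal
(5,5): flips 2 -> legal
(6,3): flips 1 -> legal
(6,4): flips 2 -> legal
(6,5): flips 1 -> legal
W mobility = 7

Answer: B=7 W=7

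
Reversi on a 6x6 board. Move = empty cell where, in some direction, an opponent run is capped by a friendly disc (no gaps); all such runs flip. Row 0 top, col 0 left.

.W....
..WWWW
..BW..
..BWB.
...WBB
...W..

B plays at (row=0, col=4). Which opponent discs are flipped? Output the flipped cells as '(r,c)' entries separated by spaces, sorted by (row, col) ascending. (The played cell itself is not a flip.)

Dir NW: edge -> no flip
Dir N: edge -> no flip
Dir NE: edge -> no flip
Dir W: first cell '.' (not opp) -> no flip
Dir E: first cell '.' (not opp) -> no flip
Dir SW: opp run (1,3) capped by B -> flip
Dir S: opp run (1,4), next='.' -> no flip
Dir SE: opp run (1,5), next=edge -> no flip

Answer: (1,3)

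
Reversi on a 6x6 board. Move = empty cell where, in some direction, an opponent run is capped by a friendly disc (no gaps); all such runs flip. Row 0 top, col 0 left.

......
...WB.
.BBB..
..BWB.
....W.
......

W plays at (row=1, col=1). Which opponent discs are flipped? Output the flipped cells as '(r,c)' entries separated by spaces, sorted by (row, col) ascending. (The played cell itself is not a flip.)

Answer: (2,2)

Derivation:
Dir NW: first cell '.' (not opp) -> no flip
Dir N: first cell '.' (not opp) -> no flip
Dir NE: first cell '.' (not opp) -> no flip
Dir W: first cell '.' (not opp) -> no flip
Dir E: first cell '.' (not opp) -> no flip
Dir SW: first cell '.' (not opp) -> no flip
Dir S: opp run (2,1), next='.' -> no flip
Dir SE: opp run (2,2) capped by W -> flip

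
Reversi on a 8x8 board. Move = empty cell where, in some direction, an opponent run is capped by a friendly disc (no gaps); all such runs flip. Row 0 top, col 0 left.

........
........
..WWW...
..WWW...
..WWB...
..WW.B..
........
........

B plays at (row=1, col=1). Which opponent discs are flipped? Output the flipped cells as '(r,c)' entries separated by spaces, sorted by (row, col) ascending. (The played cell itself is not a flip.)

Answer: (2,2) (3,3)

Derivation:
Dir NW: first cell '.' (not opp) -> no flip
Dir N: first cell '.' (not opp) -> no flip
Dir NE: first cell '.' (not opp) -> no flip
Dir W: first cell '.' (not opp) -> no flip
Dir E: first cell '.' (not opp) -> no flip
Dir SW: first cell '.' (not opp) -> no flip
Dir S: first cell '.' (not opp) -> no flip
Dir SE: opp run (2,2) (3,3) capped by B -> flip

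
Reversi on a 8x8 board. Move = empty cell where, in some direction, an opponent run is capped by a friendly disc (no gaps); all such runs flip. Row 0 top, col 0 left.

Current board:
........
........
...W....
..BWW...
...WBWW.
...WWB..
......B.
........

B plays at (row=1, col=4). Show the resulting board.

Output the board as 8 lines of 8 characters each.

Answer: ........
....B...
...B....
..BWW...
...WBWW.
...WWB..
......B.
........

Derivation:
Place B at (1,4); scan 8 dirs for brackets.
Dir NW: first cell '.' (not opp) -> no flip
Dir N: first cell '.' (not opp) -> no flip
Dir NE: first cell '.' (not opp) -> no flip
Dir W: first cell '.' (not opp) -> no flip
Dir E: first cell '.' (not opp) -> no flip
Dir SW: opp run (2,3) capped by B -> flip
Dir S: first cell '.' (not opp) -> no flip
Dir SE: first cell '.' (not opp) -> no flip
All flips: (2,3)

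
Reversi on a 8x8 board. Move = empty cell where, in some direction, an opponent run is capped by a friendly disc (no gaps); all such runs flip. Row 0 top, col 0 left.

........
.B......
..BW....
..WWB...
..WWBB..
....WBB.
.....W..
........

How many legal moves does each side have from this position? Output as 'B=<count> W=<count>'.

-- B to move --
(1,2): flips 1 -> legal
(1,3): no bracket -> illegal
(1,4): no bracket -> illegal
(2,1): no bracket -> illegal
(2,4): flips 1 -> legal
(3,1): flips 2 -> legal
(4,1): flips 2 -> legal
(5,1): no bracket -> illegal
(5,2): flips 3 -> legal
(5,3): flips 1 -> legal
(6,3): flips 1 -> legal
(6,4): flips 1 -> legal
(6,6): no bracket -> illegal
(7,4): flips 1 -> legal
(7,5): flips 1 -> legal
(7,6): no bracket -> illegal
B mobility = 10
-- W to move --
(0,0): flips 2 -> legal
(0,1): no bracket -> illegal
(0,2): no bracket -> illegal
(1,0): no bracket -> illegal
(1,2): flips 1 -> legal
(1,3): no bracket -> illegal
(2,0): no bracket -> illegal
(2,1): flips 1 -> legal
(2,4): flips 2 -> legal
(2,5): flips 1 -> legal
(3,1): no bracket -> illegal
(3,5): flips 3 -> legal
(3,6): flips 1 -> legal
(4,6): flips 2 -> legal
(4,7): flips 1 -> legal
(5,3): no bracket -> illegal
(5,7): flips 2 -> legal
(6,4): no bracket -> illegal
(6,6): flips 2 -> legal
(6,7): flips 3 -> legal
W mobility = 12

Answer: B=10 W=12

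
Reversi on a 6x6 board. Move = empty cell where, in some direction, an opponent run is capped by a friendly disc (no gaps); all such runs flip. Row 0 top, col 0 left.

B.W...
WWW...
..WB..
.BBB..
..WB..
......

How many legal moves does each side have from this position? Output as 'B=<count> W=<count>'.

Answer: B=8 W=5

Derivation:
-- B to move --
(0,1): flips 1 -> legal
(0,3): no bracket -> illegal
(1,3): flips 1 -> legal
(2,0): flips 1 -> legal
(2,1): flips 1 -> legal
(4,1): flips 1 -> legal
(5,1): flips 1 -> legal
(5,2): flips 1 -> legal
(5,3): flips 1 -> legal
B mobility = 8
-- W to move --
(0,1): no bracket -> illegal
(1,3): no bracket -> illegal
(1,4): no bracket -> illegal
(2,0): flips 1 -> legal
(2,1): no bracket -> illegal
(2,4): flips 2 -> legal
(3,0): no bracket -> illegal
(3,4): flips 1 -> legal
(4,0): flips 1 -> legal
(4,1): no bracket -> illegal
(4,4): flips 2 -> legal
(5,2): no bracket -> illegal
(5,3): no bracket -> illegal
(5,4): no bracket -> illegal
W mobility = 5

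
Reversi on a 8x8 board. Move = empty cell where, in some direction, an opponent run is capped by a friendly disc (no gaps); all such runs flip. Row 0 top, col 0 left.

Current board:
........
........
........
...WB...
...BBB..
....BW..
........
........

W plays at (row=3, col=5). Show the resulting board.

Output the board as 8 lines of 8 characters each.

Place W at (3,5); scan 8 dirs for brackets.
Dir NW: first cell '.' (not opp) -> no flip
Dir N: first cell '.' (not opp) -> no flip
Dir NE: first cell '.' (not opp) -> no flip
Dir W: opp run (3,4) capped by W -> flip
Dir E: first cell '.' (not opp) -> no flip
Dir SW: opp run (4,4), next='.' -> no flip
Dir S: opp run (4,5) capped by W -> flip
Dir SE: first cell '.' (not opp) -> no flip
All flips: (3,4) (4,5)

Answer: ........
........
........
...WWW..
...BBW..
....BW..
........
........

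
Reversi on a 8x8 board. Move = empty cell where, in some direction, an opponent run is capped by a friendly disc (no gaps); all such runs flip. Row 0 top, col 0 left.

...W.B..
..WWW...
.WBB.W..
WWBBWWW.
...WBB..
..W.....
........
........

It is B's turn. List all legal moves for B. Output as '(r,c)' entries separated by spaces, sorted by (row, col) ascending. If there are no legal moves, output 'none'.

Answer: (0,1) (0,2) (0,4) (1,0) (1,5) (2,0) (2,4) (2,6) (2,7) (3,7) (4,0) (4,2) (5,3) (5,4)

Derivation:
(0,1): flips 1 -> legal
(0,2): flips 1 -> legal
(0,4): flips 1 -> legal
(1,0): flips 1 -> legal
(1,1): no bracket -> illegal
(1,5): flips 2 -> legal
(1,6): no bracket -> illegal
(2,0): flips 1 -> legal
(2,4): flips 1 -> legal
(2,6): flips 1 -> legal
(2,7): flips 1 -> legal
(3,7): flips 3 -> legal
(4,0): flips 1 -> legal
(4,1): no bracket -> illegal
(4,2): flips 1 -> legal
(4,6): no bracket -> illegal
(4,7): no bracket -> illegal
(5,1): no bracket -> illegal
(5,3): flips 1 -> legal
(5,4): flips 1 -> legal
(6,1): no bracket -> illegal
(6,2): no bracket -> illegal
(6,3): no bracket -> illegal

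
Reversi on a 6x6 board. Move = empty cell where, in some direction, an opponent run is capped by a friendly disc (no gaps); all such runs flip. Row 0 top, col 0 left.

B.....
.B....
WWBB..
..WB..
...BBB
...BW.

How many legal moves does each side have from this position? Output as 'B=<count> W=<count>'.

Answer: B=5 W=7

Derivation:
-- B to move --
(1,0): flips 2 -> legal
(1,2): no bracket -> illegal
(3,0): no bracket -> illegal
(3,1): flips 2 -> legal
(4,1): flips 1 -> legal
(4,2): flips 1 -> legal
(5,5): flips 1 -> legal
B mobility = 5
-- W to move --
(0,1): flips 1 -> legal
(0,2): flips 1 -> legal
(1,0): no bracket -> illegal
(1,2): flips 1 -> legal
(1,3): no bracket -> illegal
(1,4): flips 1 -> legal
(2,4): flips 2 -> legal
(3,1): no bracket -> illegal
(3,4): flips 2 -> legal
(3,5): no bracket -> illegal
(4,2): no bracket -> illegal
(5,2): flips 1 -> legal
(5,5): no bracket -> illegal
W mobility = 7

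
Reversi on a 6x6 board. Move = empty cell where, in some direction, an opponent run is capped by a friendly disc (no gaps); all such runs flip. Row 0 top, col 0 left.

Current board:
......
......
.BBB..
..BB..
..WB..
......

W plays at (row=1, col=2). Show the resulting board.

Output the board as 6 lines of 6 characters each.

Answer: ......
..W...
.BWB..
..WB..
..WB..
......

Derivation:
Place W at (1,2); scan 8 dirs for brackets.
Dir NW: first cell '.' (not opp) -> no flip
Dir N: first cell '.' (not opp) -> no flip
Dir NE: first cell '.' (not opp) -> no flip
Dir W: first cell '.' (not opp) -> no flip
Dir E: first cell '.' (not opp) -> no flip
Dir SW: opp run (2,1), next='.' -> no flip
Dir S: opp run (2,2) (3,2) capped by W -> flip
Dir SE: opp run (2,3), next='.' -> no flip
All flips: (2,2) (3,2)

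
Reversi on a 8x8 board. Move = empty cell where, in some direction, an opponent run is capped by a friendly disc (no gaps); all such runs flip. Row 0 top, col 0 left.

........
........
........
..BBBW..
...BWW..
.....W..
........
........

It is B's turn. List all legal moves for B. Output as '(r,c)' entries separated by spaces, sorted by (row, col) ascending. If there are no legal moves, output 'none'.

(2,4): no bracket -> illegal
(2,5): no bracket -> illegal
(2,6): no bracket -> illegal
(3,6): flips 1 -> legal
(4,6): flips 2 -> legal
(5,3): no bracket -> illegal
(5,4): flips 1 -> legal
(5,6): flips 1 -> legal
(6,4): no bracket -> illegal
(6,5): no bracket -> illegal
(6,6): flips 2 -> legal

Answer: (3,6) (4,6) (5,4) (5,6) (6,6)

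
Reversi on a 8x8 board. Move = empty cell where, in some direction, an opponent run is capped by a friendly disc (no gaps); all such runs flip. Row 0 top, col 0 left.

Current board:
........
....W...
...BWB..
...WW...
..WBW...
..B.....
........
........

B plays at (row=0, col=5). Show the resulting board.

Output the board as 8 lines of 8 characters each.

Answer: .....B..
....B...
...BWB..
...WW...
..WBW...
..B.....
........
........

Derivation:
Place B at (0,5); scan 8 dirs for brackets.
Dir NW: edge -> no flip
Dir N: edge -> no flip
Dir NE: edge -> no flip
Dir W: first cell '.' (not opp) -> no flip
Dir E: first cell '.' (not opp) -> no flip
Dir SW: opp run (1,4) capped by B -> flip
Dir S: first cell '.' (not opp) -> no flip
Dir SE: first cell '.' (not opp) -> no flip
All flips: (1,4)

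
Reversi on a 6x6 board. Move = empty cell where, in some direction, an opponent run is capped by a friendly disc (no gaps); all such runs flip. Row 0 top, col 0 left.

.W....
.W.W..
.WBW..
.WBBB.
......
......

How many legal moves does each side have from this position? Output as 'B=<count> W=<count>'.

Answer: B=10 W=5

Derivation:
-- B to move --
(0,0): flips 1 -> legal
(0,2): no bracket -> illegal
(0,3): flips 2 -> legal
(0,4): flips 1 -> legal
(1,0): flips 1 -> legal
(1,2): flips 1 -> legal
(1,4): flips 1 -> legal
(2,0): flips 1 -> legal
(2,4): flips 1 -> legal
(3,0): flips 1 -> legal
(4,0): flips 1 -> legal
(4,1): no bracket -> illegal
(4,2): no bracket -> illegal
B mobility = 10
-- W to move --
(1,2): no bracket -> illegal
(2,4): no bracket -> illegal
(2,5): no bracket -> illegal
(3,5): flips 3 -> legal
(4,1): flips 1 -> legal
(4,2): no bracket -> illegal
(4,3): flips 2 -> legal
(4,4): flips 2 -> legal
(4,5): flips 1 -> legal
W mobility = 5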